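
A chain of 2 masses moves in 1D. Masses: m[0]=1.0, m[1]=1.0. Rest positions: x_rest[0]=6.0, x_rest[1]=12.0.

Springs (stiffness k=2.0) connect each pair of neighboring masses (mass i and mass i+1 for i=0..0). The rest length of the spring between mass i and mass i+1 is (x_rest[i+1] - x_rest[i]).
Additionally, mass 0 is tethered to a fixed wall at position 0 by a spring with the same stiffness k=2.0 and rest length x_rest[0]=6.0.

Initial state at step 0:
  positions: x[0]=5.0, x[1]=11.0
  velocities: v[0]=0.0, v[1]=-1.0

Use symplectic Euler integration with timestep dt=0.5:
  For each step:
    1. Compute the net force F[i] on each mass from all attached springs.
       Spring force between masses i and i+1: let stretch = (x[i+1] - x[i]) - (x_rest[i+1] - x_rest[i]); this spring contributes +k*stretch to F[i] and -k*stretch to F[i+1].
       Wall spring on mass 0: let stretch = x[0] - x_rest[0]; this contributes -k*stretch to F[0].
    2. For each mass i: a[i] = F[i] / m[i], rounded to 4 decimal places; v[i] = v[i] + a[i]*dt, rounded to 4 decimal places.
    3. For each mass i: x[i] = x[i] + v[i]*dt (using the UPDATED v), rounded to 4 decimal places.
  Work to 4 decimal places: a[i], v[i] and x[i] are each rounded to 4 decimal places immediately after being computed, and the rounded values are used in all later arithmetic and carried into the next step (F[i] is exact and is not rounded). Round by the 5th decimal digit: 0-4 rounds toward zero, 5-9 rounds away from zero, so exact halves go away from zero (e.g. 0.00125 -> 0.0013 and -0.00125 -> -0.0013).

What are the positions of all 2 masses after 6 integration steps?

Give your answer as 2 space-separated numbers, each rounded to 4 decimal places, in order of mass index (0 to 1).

Step 0: x=[5.0000 11.0000] v=[0.0000 -1.0000]
Step 1: x=[5.5000 10.5000] v=[1.0000 -1.0000]
Step 2: x=[5.7500 10.5000] v=[0.5000 0.0000]
Step 3: x=[5.5000 11.1250] v=[-0.5000 1.2500]
Step 4: x=[5.3125 11.9375] v=[-0.3750 1.6250]
Step 5: x=[5.7813 12.4375] v=[0.9375 1.0000]
Step 6: x=[6.6875 12.6094] v=[1.8124 0.3438]

Answer: 6.6875 12.6094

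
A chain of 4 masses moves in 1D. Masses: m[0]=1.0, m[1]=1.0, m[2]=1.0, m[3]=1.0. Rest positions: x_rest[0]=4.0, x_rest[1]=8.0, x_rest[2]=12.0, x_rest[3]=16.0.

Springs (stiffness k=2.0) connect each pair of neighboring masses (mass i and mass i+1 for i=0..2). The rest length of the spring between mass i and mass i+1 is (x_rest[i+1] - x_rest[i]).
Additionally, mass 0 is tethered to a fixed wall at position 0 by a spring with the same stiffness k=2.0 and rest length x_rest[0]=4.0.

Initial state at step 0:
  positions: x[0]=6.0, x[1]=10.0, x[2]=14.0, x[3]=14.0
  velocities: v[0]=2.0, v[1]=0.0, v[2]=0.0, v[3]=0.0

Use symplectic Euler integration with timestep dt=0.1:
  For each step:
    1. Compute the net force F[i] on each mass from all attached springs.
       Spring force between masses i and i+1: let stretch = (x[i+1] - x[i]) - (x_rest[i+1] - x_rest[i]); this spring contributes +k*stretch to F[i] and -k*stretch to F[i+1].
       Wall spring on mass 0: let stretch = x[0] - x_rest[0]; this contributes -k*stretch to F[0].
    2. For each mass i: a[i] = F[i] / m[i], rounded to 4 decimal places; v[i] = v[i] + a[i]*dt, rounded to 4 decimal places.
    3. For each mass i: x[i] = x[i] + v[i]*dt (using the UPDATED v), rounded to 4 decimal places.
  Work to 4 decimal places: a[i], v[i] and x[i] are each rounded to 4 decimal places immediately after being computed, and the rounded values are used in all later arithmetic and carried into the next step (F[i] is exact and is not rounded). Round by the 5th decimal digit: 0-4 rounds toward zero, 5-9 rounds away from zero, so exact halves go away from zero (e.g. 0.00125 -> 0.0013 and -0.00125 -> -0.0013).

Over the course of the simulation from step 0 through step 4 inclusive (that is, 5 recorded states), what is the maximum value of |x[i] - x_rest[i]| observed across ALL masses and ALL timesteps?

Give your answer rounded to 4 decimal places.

Step 0: x=[6.0000 10.0000 14.0000 14.0000] v=[2.0000 0.0000 0.0000 0.0000]
Step 1: x=[6.1600 10.0000 13.9200 14.0800] v=[1.6000 0.0000 -0.8000 0.8000]
Step 2: x=[6.2736 10.0016 13.7648 14.2368] v=[1.1360 0.0160 -1.5520 1.5680]
Step 3: x=[6.3363 10.0039 13.5438 14.4642] v=[0.6269 0.0230 -2.2102 2.2736]
Step 4: x=[6.3456 10.0037 13.2704 14.7532] v=[0.0932 -0.0025 -2.7341 2.8895]
Max displacement = 2.3456

Answer: 2.3456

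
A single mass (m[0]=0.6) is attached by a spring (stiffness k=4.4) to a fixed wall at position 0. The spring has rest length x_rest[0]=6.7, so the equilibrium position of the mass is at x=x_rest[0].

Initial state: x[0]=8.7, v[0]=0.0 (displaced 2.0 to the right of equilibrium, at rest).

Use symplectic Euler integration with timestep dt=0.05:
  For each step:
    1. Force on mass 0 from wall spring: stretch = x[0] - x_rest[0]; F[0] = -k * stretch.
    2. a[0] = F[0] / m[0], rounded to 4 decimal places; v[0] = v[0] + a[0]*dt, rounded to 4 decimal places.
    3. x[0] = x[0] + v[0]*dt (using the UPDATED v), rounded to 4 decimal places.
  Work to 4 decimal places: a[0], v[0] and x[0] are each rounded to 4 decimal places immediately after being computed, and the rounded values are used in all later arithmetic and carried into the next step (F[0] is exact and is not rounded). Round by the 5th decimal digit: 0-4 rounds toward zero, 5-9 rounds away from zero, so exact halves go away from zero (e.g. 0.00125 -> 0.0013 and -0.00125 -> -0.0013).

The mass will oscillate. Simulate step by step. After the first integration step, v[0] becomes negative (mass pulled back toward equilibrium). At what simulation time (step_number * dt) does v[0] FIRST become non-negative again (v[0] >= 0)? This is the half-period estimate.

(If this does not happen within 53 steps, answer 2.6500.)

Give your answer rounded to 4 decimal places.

Step 0: x=[8.7000] v=[0.0000]
Step 1: x=[8.6633] v=[-0.7333]
Step 2: x=[8.5906] v=[-1.4532]
Step 3: x=[8.4833] v=[-2.1464]
Step 4: x=[8.3433] v=[-2.8003]
Step 5: x=[8.1732] v=[-3.4028]
Step 6: x=[7.9761] v=[-3.9430]
Step 7: x=[7.7556] v=[-4.4109]
Step 8: x=[7.5157] v=[-4.7980]
Step 9: x=[7.2608] v=[-5.0971]
Step 10: x=[6.9957] v=[-5.3027]
Step 11: x=[6.7251] v=[-5.4111]
Step 12: x=[6.4541] v=[-5.4203]
Step 13: x=[6.1876] v=[-5.3301]
Step 14: x=[5.9305] v=[-5.1422]
Step 15: x=[5.6875] v=[-4.8601]
Step 16: x=[5.4631] v=[-4.4889]
Step 17: x=[5.2613] v=[-4.0354]
Step 18: x=[5.0859] v=[-3.5079]
Step 19: x=[4.9401] v=[-2.9161]
Step 20: x=[4.8266] v=[-2.2708]
Step 21: x=[4.7474] v=[-1.5839]
Step 22: x=[4.7040] v=[-0.8679]
Step 23: x=[4.6972] v=[-0.1360]
Step 24: x=[4.7271] v=[0.5984]
First v>=0 after going negative at step 24, time=1.2000

Answer: 1.2000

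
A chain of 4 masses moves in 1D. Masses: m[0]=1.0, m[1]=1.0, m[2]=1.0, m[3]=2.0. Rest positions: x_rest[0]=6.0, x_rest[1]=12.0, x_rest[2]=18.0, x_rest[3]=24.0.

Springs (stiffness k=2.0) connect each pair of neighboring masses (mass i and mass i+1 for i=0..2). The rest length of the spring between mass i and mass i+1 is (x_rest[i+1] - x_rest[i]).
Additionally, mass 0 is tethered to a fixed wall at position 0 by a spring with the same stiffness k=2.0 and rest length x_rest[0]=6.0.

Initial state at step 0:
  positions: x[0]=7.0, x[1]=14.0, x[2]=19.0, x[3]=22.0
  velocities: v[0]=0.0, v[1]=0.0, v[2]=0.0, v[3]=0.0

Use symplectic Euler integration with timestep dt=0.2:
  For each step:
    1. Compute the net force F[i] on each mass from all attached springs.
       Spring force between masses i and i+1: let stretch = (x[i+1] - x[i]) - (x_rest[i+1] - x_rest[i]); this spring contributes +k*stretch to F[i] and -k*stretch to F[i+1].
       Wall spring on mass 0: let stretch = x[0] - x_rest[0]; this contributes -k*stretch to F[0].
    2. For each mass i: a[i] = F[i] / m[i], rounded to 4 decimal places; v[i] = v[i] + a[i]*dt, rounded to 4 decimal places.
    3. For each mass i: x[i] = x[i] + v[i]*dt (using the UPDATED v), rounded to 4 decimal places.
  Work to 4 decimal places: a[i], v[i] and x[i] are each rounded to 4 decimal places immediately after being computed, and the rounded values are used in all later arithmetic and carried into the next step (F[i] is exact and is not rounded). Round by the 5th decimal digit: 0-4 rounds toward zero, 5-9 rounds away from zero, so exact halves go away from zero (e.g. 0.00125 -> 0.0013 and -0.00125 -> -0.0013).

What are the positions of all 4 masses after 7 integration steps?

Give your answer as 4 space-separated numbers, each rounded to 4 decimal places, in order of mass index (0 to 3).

Step 0: x=[7.0000 14.0000 19.0000 22.0000] v=[0.0000 0.0000 0.0000 0.0000]
Step 1: x=[7.0000 13.8400 18.8400 22.1200] v=[0.0000 -0.8000 -0.8000 0.6000]
Step 2: x=[6.9872 13.5328 18.5424 22.3488] v=[-0.0640 -1.5360 -1.4880 1.1440]
Step 3: x=[6.9391 13.1027 18.1485 22.6653] v=[-0.2406 -2.1504 -1.9693 1.5827]
Step 4: x=[6.8289 12.5832 17.7123 23.0412] v=[-0.5508 -2.5975 -2.1809 1.8793]
Step 5: x=[6.6328 12.0137 17.2921 23.4439] v=[-0.9806 -2.8476 -2.1010 2.0135]
Step 6: x=[6.3365 11.4360 16.9418 23.8405] v=[-1.4814 -2.8886 -1.7516 1.9831]
Step 7: x=[5.9413 10.8908 16.7029 24.2012] v=[-1.9762 -2.7261 -1.1944 1.8034]

Answer: 5.9413 10.8908 16.7029 24.2012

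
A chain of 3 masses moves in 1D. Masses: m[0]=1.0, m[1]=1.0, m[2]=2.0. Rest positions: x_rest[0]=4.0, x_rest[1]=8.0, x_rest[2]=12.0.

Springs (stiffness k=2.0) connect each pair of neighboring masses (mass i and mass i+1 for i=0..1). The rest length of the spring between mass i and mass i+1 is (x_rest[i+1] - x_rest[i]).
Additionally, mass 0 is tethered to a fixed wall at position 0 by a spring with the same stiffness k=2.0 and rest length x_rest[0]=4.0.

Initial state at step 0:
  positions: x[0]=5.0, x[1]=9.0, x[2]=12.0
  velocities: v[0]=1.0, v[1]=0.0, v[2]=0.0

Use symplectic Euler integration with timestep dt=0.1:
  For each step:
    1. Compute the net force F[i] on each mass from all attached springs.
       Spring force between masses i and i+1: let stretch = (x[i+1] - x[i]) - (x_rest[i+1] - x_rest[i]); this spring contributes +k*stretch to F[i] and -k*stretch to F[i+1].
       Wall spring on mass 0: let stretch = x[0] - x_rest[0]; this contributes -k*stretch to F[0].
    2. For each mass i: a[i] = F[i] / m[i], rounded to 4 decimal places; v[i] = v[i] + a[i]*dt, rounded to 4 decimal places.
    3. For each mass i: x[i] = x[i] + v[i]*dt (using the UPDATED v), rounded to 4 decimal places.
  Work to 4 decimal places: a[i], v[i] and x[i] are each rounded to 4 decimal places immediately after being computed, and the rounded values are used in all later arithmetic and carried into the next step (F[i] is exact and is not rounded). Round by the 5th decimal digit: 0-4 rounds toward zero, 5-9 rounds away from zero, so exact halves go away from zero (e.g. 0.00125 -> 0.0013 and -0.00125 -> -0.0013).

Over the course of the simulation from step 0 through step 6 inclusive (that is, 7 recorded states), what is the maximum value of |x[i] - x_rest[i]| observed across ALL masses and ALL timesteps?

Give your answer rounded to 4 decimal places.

Step 0: x=[5.0000 9.0000 12.0000] v=[1.0000 0.0000 0.0000]
Step 1: x=[5.0800 8.9800 12.0100] v=[0.8000 -0.2000 0.1000]
Step 2: x=[5.1364 8.9426 12.0297] v=[0.5640 -0.3740 0.1970]
Step 3: x=[5.1662 8.8908 12.0585] v=[0.2980 -0.5178 0.2883]
Step 4: x=[5.1672 8.8279 12.0957] v=[0.0097 -0.6292 0.3715]
Step 5: x=[5.1380 8.7571 12.1402] v=[-0.2916 -0.7078 0.4447]
Step 6: x=[5.0785 8.6816 12.1908] v=[-0.5954 -0.7550 0.5064]
Max displacement = 1.1672

Answer: 1.1672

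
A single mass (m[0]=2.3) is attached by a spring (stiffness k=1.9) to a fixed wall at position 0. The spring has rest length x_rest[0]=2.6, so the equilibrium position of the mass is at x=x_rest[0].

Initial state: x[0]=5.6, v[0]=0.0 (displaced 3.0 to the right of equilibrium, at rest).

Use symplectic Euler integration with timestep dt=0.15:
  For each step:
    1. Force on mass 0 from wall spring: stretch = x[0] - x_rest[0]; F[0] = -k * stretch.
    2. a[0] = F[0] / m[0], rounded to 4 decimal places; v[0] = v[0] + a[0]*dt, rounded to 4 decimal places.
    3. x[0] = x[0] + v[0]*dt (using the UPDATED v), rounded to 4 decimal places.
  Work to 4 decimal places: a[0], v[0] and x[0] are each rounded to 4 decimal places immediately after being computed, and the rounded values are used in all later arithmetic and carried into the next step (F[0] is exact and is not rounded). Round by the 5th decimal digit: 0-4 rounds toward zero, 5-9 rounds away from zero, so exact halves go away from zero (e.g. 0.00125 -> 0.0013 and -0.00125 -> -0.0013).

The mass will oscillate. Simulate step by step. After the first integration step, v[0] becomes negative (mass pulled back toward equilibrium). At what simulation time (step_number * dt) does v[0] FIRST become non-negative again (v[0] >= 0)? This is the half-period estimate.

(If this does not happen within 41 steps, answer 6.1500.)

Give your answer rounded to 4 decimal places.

Answer: 3.6000

Derivation:
Step 0: x=[5.6000] v=[0.0000]
Step 1: x=[5.5442] v=[-0.3717]
Step 2: x=[5.4337] v=[-0.7365]
Step 3: x=[5.2706] v=[-1.0876]
Step 4: x=[5.0578] v=[-1.4185]
Step 5: x=[4.7993] v=[-1.7231]
Step 6: x=[4.5000] v=[-1.9956]
Step 7: x=[4.1654] v=[-2.2310]
Step 8: x=[3.8017] v=[-2.4250]
Step 9: x=[3.4156] v=[-2.5739]
Step 10: x=[3.0144] v=[-2.6750]
Step 11: x=[2.6055] v=[-2.7263]
Step 12: x=[2.1965] v=[-2.7270]
Step 13: x=[1.7950] v=[-2.6770]
Step 14: x=[1.4084] v=[-2.5773]
Step 15: x=[1.0440] v=[-2.4296]
Step 16: x=[0.7085] v=[-2.2368]
Step 17: x=[0.4081] v=[-2.0024]
Step 18: x=[0.1485] v=[-1.7308]
Step 19: x=[-0.0656] v=[-1.4270]
Step 20: x=[-0.2301] v=[-1.0967]
Step 21: x=[-0.3420] v=[-0.7460]
Step 22: x=[-0.3992] v=[-0.3815]
Step 23: x=[-0.4007] v=[-0.0099]
Step 24: x=[-0.3464] v=[0.3619]
First v>=0 after going negative at step 24, time=3.6000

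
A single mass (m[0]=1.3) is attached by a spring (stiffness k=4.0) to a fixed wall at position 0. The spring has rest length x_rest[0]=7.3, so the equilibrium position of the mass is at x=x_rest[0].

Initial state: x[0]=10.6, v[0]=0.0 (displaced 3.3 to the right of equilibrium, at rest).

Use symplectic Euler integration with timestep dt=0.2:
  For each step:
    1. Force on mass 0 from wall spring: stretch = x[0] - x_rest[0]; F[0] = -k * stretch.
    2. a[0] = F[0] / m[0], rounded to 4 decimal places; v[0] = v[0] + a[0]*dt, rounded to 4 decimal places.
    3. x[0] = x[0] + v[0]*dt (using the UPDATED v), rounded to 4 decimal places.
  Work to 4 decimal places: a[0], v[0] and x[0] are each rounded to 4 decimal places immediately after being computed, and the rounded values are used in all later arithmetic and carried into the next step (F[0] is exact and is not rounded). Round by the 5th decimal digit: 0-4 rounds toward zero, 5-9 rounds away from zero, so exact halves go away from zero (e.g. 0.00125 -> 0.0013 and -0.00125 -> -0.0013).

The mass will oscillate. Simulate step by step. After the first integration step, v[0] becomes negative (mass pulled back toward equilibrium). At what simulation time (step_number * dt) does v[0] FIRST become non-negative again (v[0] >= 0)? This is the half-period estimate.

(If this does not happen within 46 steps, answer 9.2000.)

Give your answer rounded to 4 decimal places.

Step 0: x=[10.6000] v=[0.0000]
Step 1: x=[10.1938] v=[-2.0308]
Step 2: x=[9.4315] v=[-3.8116]
Step 3: x=[8.4068] v=[-5.1233]
Step 4: x=[7.2459] v=[-5.8044]
Step 5: x=[6.0917] v=[-5.7711]
Step 6: x=[5.0862] v=[-5.0275]
Step 7: x=[4.3532] v=[-3.6652]
Step 8: x=[3.9828] v=[-1.8518]
Step 9: x=[4.0207] v=[0.1896]
First v>=0 after going negative at step 9, time=1.8000

Answer: 1.8000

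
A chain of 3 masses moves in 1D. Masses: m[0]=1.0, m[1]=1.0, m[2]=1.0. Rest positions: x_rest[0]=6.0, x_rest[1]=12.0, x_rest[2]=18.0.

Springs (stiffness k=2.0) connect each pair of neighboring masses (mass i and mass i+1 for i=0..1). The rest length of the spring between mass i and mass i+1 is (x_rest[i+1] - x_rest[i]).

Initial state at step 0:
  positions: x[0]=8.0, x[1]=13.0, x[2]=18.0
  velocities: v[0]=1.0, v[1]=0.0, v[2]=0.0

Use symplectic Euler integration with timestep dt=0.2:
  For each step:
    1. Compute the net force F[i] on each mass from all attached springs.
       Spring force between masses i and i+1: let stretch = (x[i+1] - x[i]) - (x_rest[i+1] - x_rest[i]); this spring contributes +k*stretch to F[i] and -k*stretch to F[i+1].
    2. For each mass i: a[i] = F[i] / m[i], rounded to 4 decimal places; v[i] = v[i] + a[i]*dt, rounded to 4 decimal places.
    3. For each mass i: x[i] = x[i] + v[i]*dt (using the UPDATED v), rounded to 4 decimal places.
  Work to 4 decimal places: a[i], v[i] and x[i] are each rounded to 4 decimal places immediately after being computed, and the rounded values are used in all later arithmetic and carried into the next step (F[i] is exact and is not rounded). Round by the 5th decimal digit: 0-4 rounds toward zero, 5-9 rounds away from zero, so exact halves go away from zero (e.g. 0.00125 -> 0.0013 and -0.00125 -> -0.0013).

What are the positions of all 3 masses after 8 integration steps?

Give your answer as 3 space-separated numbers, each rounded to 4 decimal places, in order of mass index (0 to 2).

Answer: 7.0022 13.6357 19.9621

Derivation:
Step 0: x=[8.0000 13.0000 18.0000] v=[1.0000 0.0000 0.0000]
Step 1: x=[8.1200 13.0000 18.0800] v=[0.6000 0.0000 0.4000]
Step 2: x=[8.1504 13.0160 18.2336] v=[0.1520 0.0800 0.7680]
Step 3: x=[8.0900 13.0602 18.4498] v=[-0.3018 0.2208 1.0810]
Step 4: x=[7.9473 13.1379 18.7148] v=[-0.7137 0.3886 1.3252]
Step 5: x=[7.7398 13.2465 19.0137] v=[-1.0375 0.5431 1.4944]
Step 6: x=[7.4928 13.3760 19.3312] v=[-1.2348 0.6473 1.5875]
Step 7: x=[7.2365 13.5112 19.6523] v=[-1.2815 0.6761 1.6054]
Step 8: x=[7.0022 13.6357 19.9621] v=[-1.1716 0.6227 1.5490]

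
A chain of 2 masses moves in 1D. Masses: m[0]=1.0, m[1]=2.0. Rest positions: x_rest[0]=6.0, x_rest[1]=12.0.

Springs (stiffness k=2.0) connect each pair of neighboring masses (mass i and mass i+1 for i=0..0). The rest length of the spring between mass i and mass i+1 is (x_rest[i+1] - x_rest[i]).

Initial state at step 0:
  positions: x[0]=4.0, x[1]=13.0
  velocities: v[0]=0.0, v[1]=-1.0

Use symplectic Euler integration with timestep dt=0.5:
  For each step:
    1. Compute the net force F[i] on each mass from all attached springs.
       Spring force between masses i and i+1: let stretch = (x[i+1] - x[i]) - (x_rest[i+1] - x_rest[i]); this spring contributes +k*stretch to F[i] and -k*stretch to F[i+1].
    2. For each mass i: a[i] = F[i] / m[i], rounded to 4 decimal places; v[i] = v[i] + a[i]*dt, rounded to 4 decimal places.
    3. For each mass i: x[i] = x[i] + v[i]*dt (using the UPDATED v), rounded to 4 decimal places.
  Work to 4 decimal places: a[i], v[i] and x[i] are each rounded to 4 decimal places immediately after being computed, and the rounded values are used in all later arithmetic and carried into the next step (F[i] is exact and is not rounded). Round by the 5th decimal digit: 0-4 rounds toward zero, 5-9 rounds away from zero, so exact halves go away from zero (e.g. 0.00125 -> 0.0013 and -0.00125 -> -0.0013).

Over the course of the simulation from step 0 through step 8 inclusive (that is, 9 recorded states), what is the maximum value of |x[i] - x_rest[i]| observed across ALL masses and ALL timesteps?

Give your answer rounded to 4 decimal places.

Answer: 4.3519

Derivation:
Step 0: x=[4.0000 13.0000] v=[0.0000 -1.0000]
Step 1: x=[5.5000 11.7500] v=[3.0000 -2.5000]
Step 2: x=[7.1250 10.4375] v=[3.2500 -2.6250]
Step 3: x=[7.4063 9.7969] v=[0.5625 -1.2813]
Step 4: x=[5.8829 10.0586] v=[-3.0469 0.5234]
Step 5: x=[3.4473 10.7764] v=[-4.8712 1.4356]
Step 6: x=[1.6763 11.1620] v=[-3.5421 0.7711]
Step 7: x=[1.6481 10.6761] v=[-0.0564 -0.9718]
Step 8: x=[3.1339 9.4332] v=[2.9716 -2.4858]
Max displacement = 4.3519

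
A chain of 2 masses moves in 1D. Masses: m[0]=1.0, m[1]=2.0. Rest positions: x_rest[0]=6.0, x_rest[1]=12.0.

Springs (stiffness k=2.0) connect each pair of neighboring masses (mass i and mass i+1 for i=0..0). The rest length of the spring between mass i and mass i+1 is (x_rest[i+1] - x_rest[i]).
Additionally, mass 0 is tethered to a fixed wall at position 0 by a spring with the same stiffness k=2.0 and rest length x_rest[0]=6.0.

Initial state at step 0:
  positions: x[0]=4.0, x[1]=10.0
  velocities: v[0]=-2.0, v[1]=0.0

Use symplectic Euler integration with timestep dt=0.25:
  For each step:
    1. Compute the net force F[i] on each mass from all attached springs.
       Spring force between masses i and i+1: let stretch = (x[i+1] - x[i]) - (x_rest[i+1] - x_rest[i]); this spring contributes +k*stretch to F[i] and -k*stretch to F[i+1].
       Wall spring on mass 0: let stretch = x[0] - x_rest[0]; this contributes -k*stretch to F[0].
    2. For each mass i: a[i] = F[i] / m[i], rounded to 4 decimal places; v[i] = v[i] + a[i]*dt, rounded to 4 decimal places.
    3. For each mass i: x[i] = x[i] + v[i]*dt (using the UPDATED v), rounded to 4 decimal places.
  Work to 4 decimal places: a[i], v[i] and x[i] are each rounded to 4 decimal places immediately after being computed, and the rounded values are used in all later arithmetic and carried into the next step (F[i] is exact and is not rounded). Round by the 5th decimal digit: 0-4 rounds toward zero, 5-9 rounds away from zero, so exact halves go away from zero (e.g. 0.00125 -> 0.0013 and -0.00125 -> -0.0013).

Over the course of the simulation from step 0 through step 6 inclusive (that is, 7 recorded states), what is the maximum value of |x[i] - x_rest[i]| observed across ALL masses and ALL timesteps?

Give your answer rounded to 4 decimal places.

Answer: 2.2500

Derivation:
Step 0: x=[4.0000 10.0000] v=[-2.0000 0.0000]
Step 1: x=[3.7500 10.0000] v=[-1.0000 0.0000]
Step 2: x=[3.8125 9.9844] v=[0.2500 -0.0625]
Step 3: x=[4.1699 9.9580] v=[1.4297 -0.1055]
Step 4: x=[4.7296 9.9449] v=[2.2388 -0.0525]
Step 5: x=[5.3500 9.9808] v=[2.4817 0.1437]
Step 6: x=[5.8805 10.1023] v=[2.1221 0.4860]
Max displacement = 2.2500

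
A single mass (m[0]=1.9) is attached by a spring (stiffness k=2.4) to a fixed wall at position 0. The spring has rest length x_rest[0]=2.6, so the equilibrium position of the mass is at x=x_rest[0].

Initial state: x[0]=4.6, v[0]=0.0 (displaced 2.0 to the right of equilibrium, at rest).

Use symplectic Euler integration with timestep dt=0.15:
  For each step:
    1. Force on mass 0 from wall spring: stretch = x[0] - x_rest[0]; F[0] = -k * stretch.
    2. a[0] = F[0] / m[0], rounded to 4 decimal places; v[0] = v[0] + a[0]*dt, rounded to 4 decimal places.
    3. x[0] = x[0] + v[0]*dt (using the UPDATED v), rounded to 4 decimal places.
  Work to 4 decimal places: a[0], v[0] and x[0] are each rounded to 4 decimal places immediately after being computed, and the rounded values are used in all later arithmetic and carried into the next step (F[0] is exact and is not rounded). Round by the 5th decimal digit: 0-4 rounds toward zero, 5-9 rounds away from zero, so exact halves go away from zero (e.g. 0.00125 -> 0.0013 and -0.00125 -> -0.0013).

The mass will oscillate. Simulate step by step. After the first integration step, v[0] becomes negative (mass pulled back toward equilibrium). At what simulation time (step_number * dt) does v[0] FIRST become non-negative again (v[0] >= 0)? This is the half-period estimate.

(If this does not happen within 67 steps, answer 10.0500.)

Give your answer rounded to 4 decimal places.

Answer: 2.8500

Derivation:
Step 0: x=[4.6000] v=[0.0000]
Step 1: x=[4.5432] v=[-0.3789]
Step 2: x=[4.4311] v=[-0.7471]
Step 3: x=[4.2670] v=[-1.0941]
Step 4: x=[4.0555] v=[-1.4100]
Step 5: x=[3.8026] v=[-1.6858]
Step 6: x=[3.5155] v=[-1.9137]
Step 7: x=[3.2024] v=[-2.0872]
Step 8: x=[2.8722] v=[-2.2013]
Step 9: x=[2.5343] v=[-2.2529]
Step 10: x=[2.1982] v=[-2.2405]
Step 11: x=[1.8735] v=[-2.1644]
Step 12: x=[1.5695] v=[-2.0267]
Step 13: x=[1.2948] v=[-1.8314]
Step 14: x=[1.0572] v=[-1.5841]
Step 15: x=[0.8634] v=[-1.2918]
Step 16: x=[0.7190] v=[-0.9628]
Step 17: x=[0.6280] v=[-0.6064]
Step 18: x=[0.5931] v=[-0.2328]
Step 19: x=[0.6152] v=[0.1475]
First v>=0 after going negative at step 19, time=2.8500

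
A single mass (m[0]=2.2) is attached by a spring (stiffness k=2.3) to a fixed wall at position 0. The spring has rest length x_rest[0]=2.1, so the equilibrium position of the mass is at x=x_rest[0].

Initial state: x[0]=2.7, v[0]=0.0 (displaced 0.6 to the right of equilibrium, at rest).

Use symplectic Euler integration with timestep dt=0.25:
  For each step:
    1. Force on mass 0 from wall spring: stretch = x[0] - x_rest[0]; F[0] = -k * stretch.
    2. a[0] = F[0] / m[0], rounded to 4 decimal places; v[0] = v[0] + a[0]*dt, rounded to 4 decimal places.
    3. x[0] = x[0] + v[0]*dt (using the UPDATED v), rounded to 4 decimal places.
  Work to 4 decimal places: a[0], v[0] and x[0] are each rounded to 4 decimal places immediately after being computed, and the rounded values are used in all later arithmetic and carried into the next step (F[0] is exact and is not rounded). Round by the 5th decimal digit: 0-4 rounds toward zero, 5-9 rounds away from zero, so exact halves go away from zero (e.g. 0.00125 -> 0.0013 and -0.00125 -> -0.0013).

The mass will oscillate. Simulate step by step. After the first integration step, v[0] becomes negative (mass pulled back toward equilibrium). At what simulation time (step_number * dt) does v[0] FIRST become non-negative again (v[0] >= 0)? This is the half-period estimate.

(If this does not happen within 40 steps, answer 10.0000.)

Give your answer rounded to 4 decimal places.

Answer: 3.2500

Derivation:
Step 0: x=[2.7000] v=[0.0000]
Step 1: x=[2.6608] v=[-0.1568]
Step 2: x=[2.5850] v=[-0.3034]
Step 3: x=[2.4775] v=[-0.4302]
Step 4: x=[2.3453] v=[-0.5289]
Step 5: x=[2.1971] v=[-0.5930]
Step 6: x=[2.0425] v=[-0.6184]
Step 7: x=[1.8917] v=[-0.6034]
Step 8: x=[1.7545] v=[-0.5490]
Step 9: x=[1.6398] v=[-0.4587]
Step 10: x=[1.5552] v=[-0.3384]
Step 11: x=[1.5062] v=[-0.1960]
Step 12: x=[1.4960] v=[-0.0408]
Step 13: x=[1.5253] v=[0.1171]
First v>=0 after going negative at step 13, time=3.2500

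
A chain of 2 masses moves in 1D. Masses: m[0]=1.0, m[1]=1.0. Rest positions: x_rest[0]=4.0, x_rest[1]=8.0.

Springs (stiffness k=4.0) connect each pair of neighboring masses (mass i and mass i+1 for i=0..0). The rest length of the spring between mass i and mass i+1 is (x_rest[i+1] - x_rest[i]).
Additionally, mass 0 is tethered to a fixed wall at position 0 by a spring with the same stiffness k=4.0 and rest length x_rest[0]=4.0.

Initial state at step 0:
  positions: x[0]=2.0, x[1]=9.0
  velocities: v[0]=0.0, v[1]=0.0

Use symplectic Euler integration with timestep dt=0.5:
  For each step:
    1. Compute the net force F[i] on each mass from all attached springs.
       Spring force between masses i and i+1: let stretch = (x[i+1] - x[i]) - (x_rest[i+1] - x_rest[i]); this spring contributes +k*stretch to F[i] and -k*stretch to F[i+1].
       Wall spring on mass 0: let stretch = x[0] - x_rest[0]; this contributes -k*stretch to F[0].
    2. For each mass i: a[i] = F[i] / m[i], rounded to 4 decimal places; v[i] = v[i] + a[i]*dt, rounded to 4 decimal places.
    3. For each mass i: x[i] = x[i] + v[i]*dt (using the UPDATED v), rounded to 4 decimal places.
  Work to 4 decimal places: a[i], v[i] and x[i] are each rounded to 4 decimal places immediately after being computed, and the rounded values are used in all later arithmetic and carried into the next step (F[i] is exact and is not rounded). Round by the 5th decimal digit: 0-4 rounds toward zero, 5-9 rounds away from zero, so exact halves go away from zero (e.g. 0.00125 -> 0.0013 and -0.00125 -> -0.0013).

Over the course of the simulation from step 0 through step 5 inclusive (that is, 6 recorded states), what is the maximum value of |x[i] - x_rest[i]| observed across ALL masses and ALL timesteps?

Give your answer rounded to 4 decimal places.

Step 0: x=[2.0000 9.0000] v=[0.0000 0.0000]
Step 1: x=[7.0000 6.0000] v=[10.0000 -6.0000]
Step 2: x=[4.0000 8.0000] v=[-6.0000 4.0000]
Step 3: x=[1.0000 10.0000] v=[-6.0000 4.0000]
Step 4: x=[6.0000 7.0000] v=[10.0000 -6.0000]
Step 5: x=[6.0000 7.0000] v=[0.0000 0.0000]
Max displacement = 3.0000

Answer: 3.0000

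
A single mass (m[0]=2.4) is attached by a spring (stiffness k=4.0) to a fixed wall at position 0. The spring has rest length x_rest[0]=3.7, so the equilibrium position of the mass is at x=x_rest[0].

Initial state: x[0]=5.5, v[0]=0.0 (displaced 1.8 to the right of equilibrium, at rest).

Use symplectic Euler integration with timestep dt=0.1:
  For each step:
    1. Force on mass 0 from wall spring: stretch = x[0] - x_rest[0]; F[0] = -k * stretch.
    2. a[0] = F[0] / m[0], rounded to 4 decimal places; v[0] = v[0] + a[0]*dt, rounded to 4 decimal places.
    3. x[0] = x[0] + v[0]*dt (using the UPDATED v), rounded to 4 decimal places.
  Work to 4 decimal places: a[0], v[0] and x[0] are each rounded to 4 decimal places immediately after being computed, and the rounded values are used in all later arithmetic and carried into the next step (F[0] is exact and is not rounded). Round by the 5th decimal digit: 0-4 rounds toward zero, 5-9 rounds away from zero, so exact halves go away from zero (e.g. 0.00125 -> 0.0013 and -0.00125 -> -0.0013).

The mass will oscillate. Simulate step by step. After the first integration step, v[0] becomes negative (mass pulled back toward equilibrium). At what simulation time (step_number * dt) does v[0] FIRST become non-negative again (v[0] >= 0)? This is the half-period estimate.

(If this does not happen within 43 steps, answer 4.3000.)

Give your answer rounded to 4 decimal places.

Step 0: x=[5.5000] v=[0.0000]
Step 1: x=[5.4700] v=[-0.3000]
Step 2: x=[5.4105] v=[-0.5950]
Step 3: x=[5.3225] v=[-0.8801]
Step 4: x=[5.2075] v=[-1.1505]
Step 5: x=[5.0673] v=[-1.4018]
Step 6: x=[4.9043] v=[-1.6297]
Step 7: x=[4.7213] v=[-1.8304]
Step 8: x=[4.5212] v=[-2.0006]
Step 9: x=[4.3075] v=[-2.1375]
Step 10: x=[4.0836] v=[-2.2388]
Step 11: x=[3.8533] v=[-2.3027]
Step 12: x=[3.6205] v=[-2.3283]
Step 13: x=[3.3890] v=[-2.3151]
Step 14: x=[3.1627] v=[-2.2633]
Step 15: x=[2.9453] v=[-2.1738]
Step 16: x=[2.7405] v=[-2.0480]
Step 17: x=[2.5517] v=[-1.8881]
Step 18: x=[2.3820] v=[-1.6967]
Step 19: x=[2.2343] v=[-1.4770]
Step 20: x=[2.1110] v=[-1.2327]
Step 21: x=[2.0142] v=[-0.9679]
Step 22: x=[1.9455] v=[-0.6869]
Step 23: x=[1.9061] v=[-0.3945]
Step 24: x=[1.8966] v=[-0.0955]
Step 25: x=[1.9171] v=[0.2051]
First v>=0 after going negative at step 25, time=2.5000

Answer: 2.5000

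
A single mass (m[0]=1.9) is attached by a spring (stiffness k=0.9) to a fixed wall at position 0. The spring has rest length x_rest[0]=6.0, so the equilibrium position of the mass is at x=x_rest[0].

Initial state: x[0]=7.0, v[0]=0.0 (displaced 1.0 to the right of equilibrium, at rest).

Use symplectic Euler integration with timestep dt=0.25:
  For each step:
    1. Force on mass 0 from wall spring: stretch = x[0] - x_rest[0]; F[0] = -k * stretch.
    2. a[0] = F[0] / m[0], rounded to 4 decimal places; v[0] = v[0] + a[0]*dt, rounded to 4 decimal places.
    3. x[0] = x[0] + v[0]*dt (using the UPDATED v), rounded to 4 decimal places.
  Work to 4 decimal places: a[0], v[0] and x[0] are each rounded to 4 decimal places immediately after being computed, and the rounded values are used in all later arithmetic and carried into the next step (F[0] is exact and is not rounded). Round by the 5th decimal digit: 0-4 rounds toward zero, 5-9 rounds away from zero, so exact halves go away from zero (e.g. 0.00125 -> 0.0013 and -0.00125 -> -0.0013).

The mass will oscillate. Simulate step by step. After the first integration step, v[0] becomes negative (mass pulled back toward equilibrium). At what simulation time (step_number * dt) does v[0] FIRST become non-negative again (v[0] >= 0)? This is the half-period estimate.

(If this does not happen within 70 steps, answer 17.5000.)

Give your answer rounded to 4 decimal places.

Step 0: x=[7.0000] v=[0.0000]
Step 1: x=[6.9704] v=[-0.1184]
Step 2: x=[6.9121] v=[-0.2333]
Step 3: x=[6.8268] v=[-0.3413]
Step 4: x=[6.7170] v=[-0.4392]
Step 5: x=[6.5860] v=[-0.5241]
Step 6: x=[6.4376] v=[-0.5935]
Step 7: x=[6.2763] v=[-0.6453]
Step 8: x=[6.1068] v=[-0.6780]
Step 9: x=[5.9341] v=[-0.6907]
Step 10: x=[5.7634] v=[-0.6829]
Step 11: x=[5.5997] v=[-0.6549]
Step 12: x=[5.4478] v=[-0.6075]
Step 13: x=[5.3123] v=[-0.5421]
Step 14: x=[5.1971] v=[-0.4607]
Step 15: x=[5.1057] v=[-0.3656]
Step 16: x=[5.0408] v=[-0.2597]
Step 17: x=[5.0043] v=[-0.1461]
Step 18: x=[4.9973] v=[-0.0282]
Step 19: x=[5.0200] v=[0.0906]
First v>=0 after going negative at step 19, time=4.7500

Answer: 4.7500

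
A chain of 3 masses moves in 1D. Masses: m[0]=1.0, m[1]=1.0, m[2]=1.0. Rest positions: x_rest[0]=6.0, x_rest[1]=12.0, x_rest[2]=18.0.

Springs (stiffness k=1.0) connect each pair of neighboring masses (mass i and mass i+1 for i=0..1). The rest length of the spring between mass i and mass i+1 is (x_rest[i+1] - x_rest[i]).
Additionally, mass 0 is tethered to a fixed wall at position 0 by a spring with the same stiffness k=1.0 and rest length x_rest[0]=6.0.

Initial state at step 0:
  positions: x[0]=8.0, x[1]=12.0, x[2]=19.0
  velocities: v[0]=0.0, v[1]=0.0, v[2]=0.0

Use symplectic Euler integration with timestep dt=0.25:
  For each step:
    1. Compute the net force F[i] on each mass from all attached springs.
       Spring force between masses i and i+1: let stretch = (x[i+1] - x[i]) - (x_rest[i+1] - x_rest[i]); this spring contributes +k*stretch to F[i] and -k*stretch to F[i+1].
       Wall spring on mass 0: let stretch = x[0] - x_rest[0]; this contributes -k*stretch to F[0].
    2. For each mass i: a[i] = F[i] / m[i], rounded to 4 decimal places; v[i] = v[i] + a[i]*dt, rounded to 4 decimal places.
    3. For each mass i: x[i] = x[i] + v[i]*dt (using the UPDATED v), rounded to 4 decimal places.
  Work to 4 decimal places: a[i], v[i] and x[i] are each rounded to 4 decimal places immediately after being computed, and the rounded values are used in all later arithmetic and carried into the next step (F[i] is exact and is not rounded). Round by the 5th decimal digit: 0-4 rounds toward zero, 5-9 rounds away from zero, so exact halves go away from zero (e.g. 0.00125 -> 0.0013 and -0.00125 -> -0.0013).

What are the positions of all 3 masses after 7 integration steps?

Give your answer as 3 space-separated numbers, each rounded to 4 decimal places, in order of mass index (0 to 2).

Step 0: x=[8.0000 12.0000 19.0000] v=[0.0000 0.0000 0.0000]
Step 1: x=[7.7500 12.1875 18.9375] v=[-1.0000 0.7500 -0.2500]
Step 2: x=[7.2930 12.5195 18.8281] v=[-1.8281 1.3281 -0.4375]
Step 3: x=[6.7068 12.9192 18.6994] v=[-2.3447 1.5986 -0.5147]
Step 4: x=[6.0897 13.2919 18.5845] v=[-2.4683 1.4906 -0.4598]
Step 5: x=[5.5422 13.5452 18.5138] v=[-2.1902 1.0132 -0.2830]
Step 6: x=[5.1485 13.6089 18.5075] v=[-1.5750 0.2546 -0.0252]
Step 7: x=[4.9618 13.4499 18.5701] v=[-0.7470 -0.6359 0.2502]

Answer: 4.9618 13.4499 18.5701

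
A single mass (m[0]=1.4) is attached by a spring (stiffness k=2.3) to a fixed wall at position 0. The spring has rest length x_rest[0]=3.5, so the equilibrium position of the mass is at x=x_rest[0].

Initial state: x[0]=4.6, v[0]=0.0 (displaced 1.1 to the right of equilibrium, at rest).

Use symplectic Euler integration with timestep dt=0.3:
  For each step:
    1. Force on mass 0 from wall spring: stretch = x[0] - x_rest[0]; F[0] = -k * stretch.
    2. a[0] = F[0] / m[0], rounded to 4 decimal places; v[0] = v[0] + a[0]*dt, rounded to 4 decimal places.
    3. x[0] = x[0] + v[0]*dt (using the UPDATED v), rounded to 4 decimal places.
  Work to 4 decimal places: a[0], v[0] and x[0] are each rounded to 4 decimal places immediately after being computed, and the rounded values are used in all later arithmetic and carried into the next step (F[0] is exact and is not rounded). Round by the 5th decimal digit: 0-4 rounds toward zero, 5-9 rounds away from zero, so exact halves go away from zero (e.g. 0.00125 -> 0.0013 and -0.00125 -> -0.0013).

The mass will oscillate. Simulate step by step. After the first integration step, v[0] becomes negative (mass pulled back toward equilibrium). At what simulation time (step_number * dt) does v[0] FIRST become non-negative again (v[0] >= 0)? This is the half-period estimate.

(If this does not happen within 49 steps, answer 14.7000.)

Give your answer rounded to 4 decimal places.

Answer: 2.7000

Derivation:
Step 0: x=[4.6000] v=[0.0000]
Step 1: x=[4.4374] v=[-0.5421]
Step 2: x=[4.1362] v=[-1.0041]
Step 3: x=[3.7409] v=[-1.3177]
Step 4: x=[3.3100] v=[-1.4364]
Step 5: x=[2.9072] v=[-1.3428]
Step 6: x=[2.5920] v=[-1.0506]
Step 7: x=[2.4111] v=[-0.6031]
Step 8: x=[2.3912] v=[-0.0664]
Step 9: x=[2.5352] v=[0.4801]
First v>=0 after going negative at step 9, time=2.7000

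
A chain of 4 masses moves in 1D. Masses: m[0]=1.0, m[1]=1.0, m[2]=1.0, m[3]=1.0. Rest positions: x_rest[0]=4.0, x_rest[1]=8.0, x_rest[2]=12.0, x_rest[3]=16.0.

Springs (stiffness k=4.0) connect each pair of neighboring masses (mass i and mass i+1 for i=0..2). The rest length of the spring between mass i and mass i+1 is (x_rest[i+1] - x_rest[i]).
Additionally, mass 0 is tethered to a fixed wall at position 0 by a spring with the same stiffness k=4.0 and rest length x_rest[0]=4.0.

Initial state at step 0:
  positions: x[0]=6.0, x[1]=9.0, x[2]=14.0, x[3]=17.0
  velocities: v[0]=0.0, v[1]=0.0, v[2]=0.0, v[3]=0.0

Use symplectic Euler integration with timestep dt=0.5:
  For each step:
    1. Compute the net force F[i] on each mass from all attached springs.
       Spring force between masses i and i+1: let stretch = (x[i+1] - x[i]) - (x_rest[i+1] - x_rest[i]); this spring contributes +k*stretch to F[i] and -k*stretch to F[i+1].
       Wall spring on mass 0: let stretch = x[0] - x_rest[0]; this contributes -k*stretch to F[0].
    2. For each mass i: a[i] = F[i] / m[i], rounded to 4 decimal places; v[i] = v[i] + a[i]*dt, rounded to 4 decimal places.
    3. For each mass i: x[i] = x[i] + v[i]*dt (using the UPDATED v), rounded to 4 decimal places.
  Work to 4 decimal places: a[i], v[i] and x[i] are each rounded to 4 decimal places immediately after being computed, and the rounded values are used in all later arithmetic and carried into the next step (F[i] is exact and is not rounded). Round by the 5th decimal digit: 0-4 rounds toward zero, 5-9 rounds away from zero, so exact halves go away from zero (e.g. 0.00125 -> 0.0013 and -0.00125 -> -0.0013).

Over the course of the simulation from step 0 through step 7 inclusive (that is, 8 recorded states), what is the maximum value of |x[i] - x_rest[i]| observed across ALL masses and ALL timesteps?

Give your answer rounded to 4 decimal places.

Step 0: x=[6.0000 9.0000 14.0000 17.0000] v=[0.0000 0.0000 0.0000 0.0000]
Step 1: x=[3.0000 11.0000 12.0000 18.0000] v=[-6.0000 4.0000 -4.0000 2.0000]
Step 2: x=[5.0000 6.0000 15.0000 17.0000] v=[4.0000 -10.0000 6.0000 -2.0000]
Step 3: x=[3.0000 9.0000 11.0000 18.0000] v=[-4.0000 6.0000 -8.0000 2.0000]
Step 4: x=[4.0000 8.0000 12.0000 16.0000] v=[2.0000 -2.0000 2.0000 -4.0000]
Step 5: x=[5.0000 7.0000 13.0000 14.0000] v=[2.0000 -2.0000 2.0000 -4.0000]
Step 6: x=[3.0000 10.0000 9.0000 15.0000] v=[-4.0000 6.0000 -8.0000 2.0000]
Step 7: x=[5.0000 5.0000 12.0000 14.0000] v=[4.0000 -10.0000 6.0000 -2.0000]
Max displacement = 3.0000

Answer: 3.0000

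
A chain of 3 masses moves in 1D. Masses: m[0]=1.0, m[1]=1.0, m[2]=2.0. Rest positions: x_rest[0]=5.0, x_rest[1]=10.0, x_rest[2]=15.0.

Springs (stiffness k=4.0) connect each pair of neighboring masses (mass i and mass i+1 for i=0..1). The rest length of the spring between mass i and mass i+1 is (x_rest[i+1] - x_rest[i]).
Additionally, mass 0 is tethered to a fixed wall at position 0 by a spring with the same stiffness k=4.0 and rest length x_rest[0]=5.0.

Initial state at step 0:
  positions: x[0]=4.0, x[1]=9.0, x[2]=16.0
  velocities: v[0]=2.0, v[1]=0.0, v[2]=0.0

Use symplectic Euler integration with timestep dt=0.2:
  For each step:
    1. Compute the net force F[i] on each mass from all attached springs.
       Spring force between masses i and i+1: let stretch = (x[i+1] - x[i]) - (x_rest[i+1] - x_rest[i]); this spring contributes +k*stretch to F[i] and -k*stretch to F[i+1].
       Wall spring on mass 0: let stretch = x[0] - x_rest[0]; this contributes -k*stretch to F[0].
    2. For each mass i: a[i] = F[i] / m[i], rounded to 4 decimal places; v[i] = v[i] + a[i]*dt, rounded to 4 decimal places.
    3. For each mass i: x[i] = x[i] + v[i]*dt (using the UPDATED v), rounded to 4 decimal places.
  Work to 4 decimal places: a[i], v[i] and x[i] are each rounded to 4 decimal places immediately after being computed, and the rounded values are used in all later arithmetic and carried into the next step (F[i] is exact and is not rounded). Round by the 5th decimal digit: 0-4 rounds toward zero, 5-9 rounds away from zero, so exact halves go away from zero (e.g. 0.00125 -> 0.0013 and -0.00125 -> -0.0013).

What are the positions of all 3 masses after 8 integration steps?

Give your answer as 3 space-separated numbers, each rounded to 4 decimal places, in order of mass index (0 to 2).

Step 0: x=[4.0000 9.0000 16.0000] v=[2.0000 0.0000 0.0000]
Step 1: x=[4.5600 9.3200 15.8400] v=[2.8000 1.6000 -0.8000]
Step 2: x=[5.1520 9.9216 15.5584] v=[2.9600 3.0080 -1.4080]
Step 3: x=[5.6828 10.6620 15.2259] v=[2.6541 3.7018 -1.6627]
Step 4: x=[6.1010 11.3359 14.9282] v=[2.0912 3.3696 -1.4883]
Step 5: x=[6.3807 11.7470 14.7432] v=[1.3983 2.0555 -0.9252]
Step 6: x=[6.4981 11.7789 14.7185] v=[0.5868 0.1594 -0.1237]
Step 7: x=[6.4207 11.4362 14.8586] v=[-0.3870 -1.7136 0.7005]
Step 8: x=[6.1185 10.8386 15.1249] v=[-1.5112 -2.9881 1.3315]

Answer: 6.1185 10.8386 15.1249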